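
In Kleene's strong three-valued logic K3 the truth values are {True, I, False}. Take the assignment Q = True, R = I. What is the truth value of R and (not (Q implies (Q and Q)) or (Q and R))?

I

Q and Q = True and True = True
Q implies (Q and Q) = True implies True = True
not (Q implies (Q and Q)) = not True = False
Q and R = True and I = I
not (Q implies (Q and Q)) or (Q and R) = False or I = I
R and (not (Q implies (Q and Q)) or (Q and R)) = I and I = I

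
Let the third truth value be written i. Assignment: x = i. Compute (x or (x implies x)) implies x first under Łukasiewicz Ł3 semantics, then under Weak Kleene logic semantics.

In Łukasiewicz Ł3: x implies x = i implies i = ⊤  [min(1, 1−½+½)]
x or (x implies x) = i or ⊤ = ⊤
(x or (x implies x)) implies x = ⊤ implies i = i
In Weak Kleene logic: x implies x = i implies i = i
x or (x implies x) = i or i = i
(x or (x implies x)) implies x = i implies i = i

i; i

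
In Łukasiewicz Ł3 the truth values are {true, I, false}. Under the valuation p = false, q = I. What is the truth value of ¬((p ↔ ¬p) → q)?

false

¬p = ¬false = true
p ↔ ¬p = false ↔ true = false
(p ↔ ¬p) → q = false → I = true  [min(1, 1−0+½)]
¬((p ↔ ¬p) → q) = ¬true = false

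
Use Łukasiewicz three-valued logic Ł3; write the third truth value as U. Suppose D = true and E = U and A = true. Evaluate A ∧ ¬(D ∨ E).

D ∨ E = true ∨ U = true
¬(D ∨ E) = ¬true = false
A ∧ ¬(D ∨ E) = true ∧ false = false

false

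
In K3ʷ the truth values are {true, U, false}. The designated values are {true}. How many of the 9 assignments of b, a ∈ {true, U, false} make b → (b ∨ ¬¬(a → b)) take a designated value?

4

Designated under: (b=true, a=true); (b=true, a=false); (b=false, a=true); (b=false, a=false).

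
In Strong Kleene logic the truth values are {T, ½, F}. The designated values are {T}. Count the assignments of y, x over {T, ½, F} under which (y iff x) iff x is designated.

Designated under: (y=T, x=T); (y=T, x=F).

2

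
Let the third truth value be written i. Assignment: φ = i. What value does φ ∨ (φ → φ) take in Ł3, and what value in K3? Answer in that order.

⊤; i

In Ł3: φ → φ = i → i = ⊤
φ ∨ (φ → φ) = i ∨ ⊤ = ⊤
In K3: φ → φ = i → i = i
φ ∨ (φ → φ) = i ∨ i = i
They differ because Ł3 and K3 treat i differently under implication.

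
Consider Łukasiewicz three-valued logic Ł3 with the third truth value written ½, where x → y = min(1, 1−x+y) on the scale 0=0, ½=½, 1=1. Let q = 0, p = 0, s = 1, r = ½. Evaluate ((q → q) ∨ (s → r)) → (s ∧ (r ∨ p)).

½

q → q = 0 → 0 = 1
s → r = 1 → ½ = ½
(q → q) ∨ (s → r) = 1 ∨ ½ = 1
r ∨ p = ½ ∨ 0 = ½
s ∧ (r ∨ p) = 1 ∧ ½ = ½
((q → q) ∨ (s → r)) → (s ∧ (r ∨ p)) = 1 → ½ = ½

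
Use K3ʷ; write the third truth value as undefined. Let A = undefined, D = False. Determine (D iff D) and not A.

D iff D = False iff False = True
not A = not undefined = undefined
(D iff D) and not A = True and undefined = undefined

undefined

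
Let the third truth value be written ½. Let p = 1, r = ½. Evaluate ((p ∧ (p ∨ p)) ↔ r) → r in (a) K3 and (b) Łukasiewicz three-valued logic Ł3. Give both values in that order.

In K3: p ∨ p = 1 ∨ 1 = 1
p ∧ (p ∨ p) = 1 ∧ 1 = 1
(p ∧ (p ∨ p)) ↔ r = 1 ↔ ½ = ½
((p ∧ (p ∨ p)) ↔ r) → r = ½ → ½ = ½  [¬½ ∨ ½]
In Łukasiewicz three-valued logic Ł3: p ∨ p = 1 ∨ 1 = 1
p ∧ (p ∨ p) = 1 ∧ 1 = 1
(p ∧ (p ∨ p)) ↔ r = 1 ↔ ½ = ½
((p ∧ (p ∨ p)) ↔ r) → r = ½ → ½ = 1
They differ because K3 and Łukasiewicz three-valued logic Ł3 treat ½ differently under implication.

½; 1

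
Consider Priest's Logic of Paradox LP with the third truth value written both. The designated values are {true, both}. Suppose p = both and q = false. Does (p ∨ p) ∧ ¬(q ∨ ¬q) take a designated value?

p ∨ p = both ∨ both = both
¬q = ¬false = true
q ∨ ¬q = false ∨ true = true
¬(q ∨ ¬q) = ¬true = false
(p ∨ p) ∧ ¬(q ∨ ¬q) = both ∧ false = false
false ∉ {true, both}.

No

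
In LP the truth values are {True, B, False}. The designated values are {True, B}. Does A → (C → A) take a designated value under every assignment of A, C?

Yes

Every assignment of A, C over {True, B, False} gives a value in {True, B}.
In particular, with A=B, C=B: A → (C → A) = B.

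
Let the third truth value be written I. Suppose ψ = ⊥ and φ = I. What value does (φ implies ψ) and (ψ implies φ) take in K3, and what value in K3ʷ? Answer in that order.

I; I

In K3: φ implies ψ = I implies ⊥ = I  [not I or ⊥]
ψ implies φ = ⊥ implies I = ⊤
(φ implies ψ) and (ψ implies φ) = I and ⊤ = I
In K3ʷ: φ implies ψ = I implies ⊥ = I
ψ implies φ = ⊥ implies I = I
(φ implies ψ) and (ψ implies φ) = I and I = I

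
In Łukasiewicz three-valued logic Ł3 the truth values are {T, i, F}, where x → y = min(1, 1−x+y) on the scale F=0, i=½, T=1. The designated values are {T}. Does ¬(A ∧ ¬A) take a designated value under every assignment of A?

Countermodel: A=i gives i, which is not designated.

No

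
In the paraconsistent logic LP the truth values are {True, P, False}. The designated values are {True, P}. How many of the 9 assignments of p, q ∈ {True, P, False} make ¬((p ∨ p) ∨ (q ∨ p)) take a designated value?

4

Designated under: (p=P, q=P); (p=P, q=False); (p=False, q=P); (p=False, q=False).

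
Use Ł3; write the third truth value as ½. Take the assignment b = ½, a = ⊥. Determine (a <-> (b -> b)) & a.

⊥

b -> b = ½ -> ½ = ⊤  [min(1, 1−½+½)]
a <-> (b -> b) = ⊥ <-> ⊤ = ⊥
(a <-> (b -> b)) & a = ⊥ & ⊥ = ⊥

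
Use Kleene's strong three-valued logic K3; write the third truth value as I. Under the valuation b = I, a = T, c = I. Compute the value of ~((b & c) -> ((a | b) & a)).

F

b & c = I & I = I
a | b = T | I = T
(a | b) & a = T & T = T
(b & c) -> ((a | b) & a) = I -> T = T
~((b & c) -> ((a | b) & a)) = ~T = F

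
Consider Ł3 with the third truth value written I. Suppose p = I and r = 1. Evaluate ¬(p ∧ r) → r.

p ∧ r = I ∧ 1 = I
¬(p ∧ r) = ¬I = I
¬(p ∧ r) → r = I → 1 = 1

1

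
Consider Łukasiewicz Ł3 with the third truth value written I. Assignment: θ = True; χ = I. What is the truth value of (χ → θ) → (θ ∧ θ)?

χ → θ = I → True = True  [min(1, 1−½+1)]
θ ∧ θ = True ∧ True = True
(χ → θ) → (θ ∧ θ) = True → True = True

True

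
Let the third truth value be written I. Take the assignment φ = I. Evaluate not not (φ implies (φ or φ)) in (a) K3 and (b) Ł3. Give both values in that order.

I; T

In K3: φ or φ = I or I = I
φ implies (φ or φ) = I implies I = I  [not I or I]
not (φ implies (φ or φ)) = not I = I
not not (φ implies (φ or φ)) = not I = I
In Ł3: φ or φ = I or I = I
φ implies (φ or φ) = I implies I = T
not (φ implies (φ or φ)) = not T = F
not not (φ implies (φ or φ)) = not F = T
They differ because K3 and Ł3 treat I differently under implication.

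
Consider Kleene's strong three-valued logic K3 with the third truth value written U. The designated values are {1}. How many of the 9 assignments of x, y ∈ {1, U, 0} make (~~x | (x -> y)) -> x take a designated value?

3

Designated under: (x=1, y=1); (x=1, y=U); (x=1, y=0).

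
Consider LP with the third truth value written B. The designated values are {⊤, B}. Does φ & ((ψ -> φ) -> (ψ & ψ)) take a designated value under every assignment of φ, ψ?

No

Countermodel: φ=⊤, ψ=⊥ gives ⊥, which is not designated.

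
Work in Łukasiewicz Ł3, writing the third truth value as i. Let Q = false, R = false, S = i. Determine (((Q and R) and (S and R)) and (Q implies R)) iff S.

Q and R = false and false = false
S and R = i and false = false
(Q and R) and (S and R) = false and false = false
Q implies R = false implies false = true
((Q and R) and (S and R)) and (Q implies R) = false and true = false
(((Q and R) and (S and R)) and (Q implies R)) iff S = false iff i = i  [1 − |0−½|]

i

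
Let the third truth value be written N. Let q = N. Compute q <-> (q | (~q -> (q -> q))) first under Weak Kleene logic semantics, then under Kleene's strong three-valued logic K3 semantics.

In Weak Kleene logic: ~q = ~N = N
q -> q = N -> N = N  [any arg is the third value ⇒ result is the third value]
~q -> (q -> q) = N -> N = N
q | (~q -> (q -> q)) = N | N = N
q <-> (q | (~q -> (q -> q))) = N <-> N = N
In Kleene's strong three-valued logic K3: ~q = ~N = N
q -> q = N -> N = N
~q -> (q -> q) = N -> N = N
q | (~q -> (q -> q)) = N | N = N
q <-> (q | (~q -> (q -> q))) = N <-> N = N

N; N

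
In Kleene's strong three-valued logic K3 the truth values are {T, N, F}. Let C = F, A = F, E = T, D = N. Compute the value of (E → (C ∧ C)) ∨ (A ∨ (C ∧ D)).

C ∧ C = F ∧ F = F
E → (C ∧ C) = T → F = F
C ∧ D = F ∧ N = F
A ∨ (C ∧ D) = F ∨ F = F
(E → (C ∧ C)) ∨ (A ∨ (C ∧ D)) = F ∨ F = F

F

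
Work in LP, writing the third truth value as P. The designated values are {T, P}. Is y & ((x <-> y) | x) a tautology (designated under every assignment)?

Countermodel: y=T, x=F gives F, which is not designated.

No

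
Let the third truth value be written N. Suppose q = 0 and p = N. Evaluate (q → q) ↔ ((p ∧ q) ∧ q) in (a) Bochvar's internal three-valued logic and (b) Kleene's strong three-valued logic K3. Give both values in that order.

In Bochvar's internal three-valued logic: q → q = 0 → 0 = 1
p ∧ q = N ∧ 0 = N
(p ∧ q) ∧ q = N ∧ 0 = N
(q → q) ↔ ((p ∧ q) ∧ q) = 1 ↔ N = N
In Kleene's strong three-valued logic K3: q → q = 0 → 0 = 1
p ∧ q = N ∧ 0 = 0
(p ∧ q) ∧ q = 0 ∧ 0 = 0
(q → q) ↔ ((p ∧ q) ∧ q) = 1 ↔ 0 = 0
They differ because Bochvar's internal three-valued logic and Kleene's strong three-valued logic K3 treat N differently under the binary connectives.

N; 0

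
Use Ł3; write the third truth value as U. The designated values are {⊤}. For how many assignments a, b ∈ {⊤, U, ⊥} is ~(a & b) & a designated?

1

Designated under: (a=⊤, b=⊥).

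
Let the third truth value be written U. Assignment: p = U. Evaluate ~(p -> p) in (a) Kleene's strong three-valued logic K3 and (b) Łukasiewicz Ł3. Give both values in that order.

U; False

In Kleene's strong three-valued logic K3: p -> p = U -> U = U  [~U | U]
~(p -> p) = ~U = U
In Łukasiewicz Ł3: p -> p = U -> U = True  [min(1, 1−½+½)]
~(p -> p) = ~True = False
They differ because Kleene's strong three-valued logic K3 and Łukasiewicz Ł3 treat U differently under implication.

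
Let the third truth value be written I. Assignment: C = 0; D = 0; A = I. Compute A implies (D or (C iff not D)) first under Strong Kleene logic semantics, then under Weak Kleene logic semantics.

I; I

In Strong Kleene logic: not D = not 0 = 1
C iff not D = 0 iff 1 = 0
D or (C iff not D) = 0 or 0 = 0
A implies (D or (C iff not D)) = I implies 0 = I  [not I or 0]
In Weak Kleene logic: not D = not 0 = 1
C iff not D = 0 iff 1 = 0
D or (C iff not D) = 0 or 0 = 0
A implies (D or (C iff not D)) = I implies 0 = I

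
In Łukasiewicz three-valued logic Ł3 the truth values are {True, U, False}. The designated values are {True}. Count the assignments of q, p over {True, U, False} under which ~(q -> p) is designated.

1

Designated under: (q=True, p=False).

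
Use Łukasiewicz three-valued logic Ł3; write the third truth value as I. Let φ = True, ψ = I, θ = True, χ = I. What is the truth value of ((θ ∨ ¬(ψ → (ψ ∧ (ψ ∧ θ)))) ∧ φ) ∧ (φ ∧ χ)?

I

ψ ∧ θ = I ∧ True = I
ψ ∧ (ψ ∧ θ) = I ∧ I = I
ψ → (ψ ∧ (ψ ∧ θ)) = I → I = True
¬(ψ → (ψ ∧ (ψ ∧ θ))) = ¬True = False
θ ∨ ¬(ψ → (ψ ∧ (ψ ∧ θ))) = True ∨ False = True
(θ ∨ ¬(ψ → (ψ ∧ (ψ ∧ θ)))) ∧ φ = True ∧ True = True
φ ∧ χ = True ∧ I = I
((θ ∨ ¬(ψ → (ψ ∧ (ψ ∧ θ)))) ∧ φ) ∧ (φ ∧ χ) = True ∧ I = I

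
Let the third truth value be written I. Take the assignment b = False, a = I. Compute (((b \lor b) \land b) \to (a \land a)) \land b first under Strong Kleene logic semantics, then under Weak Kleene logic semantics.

False; I

In Strong Kleene logic: b \lor b = False \lor False = False
(b \lor b) \land b = False \land False = False
a \land a = I \land I = I
((b \lor b) \land b) \to (a \land a) = False \to I = True  [\lnot False \lor I]
(((b \lor b) \land b) \to (a \land a)) \land b = True \land False = False
In Weak Kleene logic: b \lor b = False \lor False = False
(b \lor b) \land b = False \land False = False
a \land a = I \land I = I
((b \lor b) \land b) \to (a \land a) = False \to I = I  [any arg is the third value ⇒ result is the third value]
(((b \lor b) \land b) \to (a \land a)) \land b = I \land False = I
They differ because Strong Kleene logic and Weak Kleene logic treat I differently under the binary connectives.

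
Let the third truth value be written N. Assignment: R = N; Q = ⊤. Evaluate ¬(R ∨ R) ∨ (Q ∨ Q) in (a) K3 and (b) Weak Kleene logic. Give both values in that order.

In K3: R ∨ R = N ∨ N = N
¬(R ∨ R) = ¬N = N
Q ∨ Q = ⊤ ∨ ⊤ = ⊤
¬(R ∨ R) ∨ (Q ∨ Q) = N ∨ ⊤ = ⊤
In Weak Kleene logic: R ∨ R = N ∨ N = N
¬(R ∨ R) = ¬N = N
Q ∨ Q = ⊤ ∨ ⊤ = ⊤
¬(R ∨ R) ∨ (Q ∨ Q) = N ∨ ⊤ = N
They differ because K3 and Weak Kleene logic treat N differently under the binary connectives.

⊤; N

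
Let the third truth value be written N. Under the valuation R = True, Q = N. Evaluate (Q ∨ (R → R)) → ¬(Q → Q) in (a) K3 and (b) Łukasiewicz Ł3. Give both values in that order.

N; False

In K3: R → R = True → True = True
Q ∨ (R → R) = N ∨ True = True
Q → Q = N → N = N
¬(Q → Q) = ¬N = N
(Q ∨ (R → R)) → ¬(Q → Q) = True → N = N
In Łukasiewicz Ł3: R → R = True → True = True
Q ∨ (R → R) = N ∨ True = True
Q → Q = N → N = True  [min(1, 1−½+½)]
¬(Q → Q) = ¬True = False
(Q ∨ (R → R)) → ¬(Q → Q) = True → False = False
They differ because K3 and Łukasiewicz Ł3 treat N differently under implication.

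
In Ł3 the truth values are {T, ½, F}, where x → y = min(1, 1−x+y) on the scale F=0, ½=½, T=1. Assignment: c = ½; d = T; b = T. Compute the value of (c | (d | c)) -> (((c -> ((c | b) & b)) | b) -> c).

d | c = T | ½ = T
c | (d | c) = ½ | T = T
c | b = ½ | T = T
(c | b) & b = T & T = T
c -> ((c | b) & b) = ½ -> T = T
(c -> ((c | b) & b)) | b = T | T = T
((c -> ((c | b) & b)) | b) -> c = T -> ½ = ½
(c | (d | c)) -> (((c -> ((c | b) & b)) | b) -> c) = T -> ½ = ½

½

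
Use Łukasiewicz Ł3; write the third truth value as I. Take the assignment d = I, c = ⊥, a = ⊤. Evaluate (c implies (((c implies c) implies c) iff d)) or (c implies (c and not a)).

c implies c = ⊥ implies ⊥ = ⊤
(c implies c) implies c = ⊤ implies ⊥ = ⊥
((c implies c) implies c) iff d = ⊥ iff I = I  [1 − |0−½|]
c implies (((c implies c) implies c) iff d) = ⊥ implies I = ⊤
not a = not ⊤ = ⊥
c and not a = ⊥ and ⊥ = ⊥
c implies (c and not a) = ⊥ implies ⊥ = ⊤
(c implies (((c implies c) implies c) iff d)) or (c implies (c and not a)) = ⊤ or ⊤ = ⊤

⊤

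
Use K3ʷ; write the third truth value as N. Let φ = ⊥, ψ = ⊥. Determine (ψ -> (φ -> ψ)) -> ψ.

φ -> ψ = ⊥ -> ⊥ = ⊤
ψ -> (φ -> ψ) = ⊥ -> ⊤ = ⊤
(ψ -> (φ -> ψ)) -> ψ = ⊤ -> ⊥ = ⊥

⊥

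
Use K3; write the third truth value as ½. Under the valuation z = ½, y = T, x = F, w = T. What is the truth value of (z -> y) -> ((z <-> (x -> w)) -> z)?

½

z -> y = ½ -> T = T
x -> w = F -> T = T
z <-> (x -> w) = ½ <-> T = ½
(z <-> (x -> w)) -> z = ½ -> ½ = ½
(z -> y) -> ((z <-> (x -> w)) -> z) = T -> ½ = ½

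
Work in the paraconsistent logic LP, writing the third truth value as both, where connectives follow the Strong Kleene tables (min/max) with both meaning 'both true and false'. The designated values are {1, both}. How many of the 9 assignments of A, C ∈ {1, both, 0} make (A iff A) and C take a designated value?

6

Of the 9 assignments, 6 give a value in {1, both}.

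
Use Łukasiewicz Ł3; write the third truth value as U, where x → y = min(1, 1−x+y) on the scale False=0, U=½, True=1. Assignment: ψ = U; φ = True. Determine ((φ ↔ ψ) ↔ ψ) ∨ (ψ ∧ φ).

φ ↔ ψ = True ↔ U = U
(φ ↔ ψ) ↔ ψ = U ↔ U = True
ψ ∧ φ = U ∧ True = U
((φ ↔ ψ) ↔ ψ) ∨ (ψ ∧ φ) = True ∨ U = True

True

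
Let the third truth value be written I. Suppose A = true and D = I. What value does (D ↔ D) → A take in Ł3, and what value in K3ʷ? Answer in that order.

In Ł3: D ↔ D = I ↔ I = true  [1 − |½−½|]
(D ↔ D) → A = true → true = true
In K3ʷ: D ↔ D = I ↔ I = I
(D ↔ D) → A = I → true = I
They differ because Ł3 and K3ʷ treat I differently under the binary connectives.

true; I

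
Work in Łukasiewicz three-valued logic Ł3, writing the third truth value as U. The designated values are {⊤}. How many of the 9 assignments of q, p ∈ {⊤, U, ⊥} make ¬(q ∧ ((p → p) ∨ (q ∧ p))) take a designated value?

Designated under: (q=⊥, p=⊤); (q=⊥, p=U); (q=⊥, p=⊥).

3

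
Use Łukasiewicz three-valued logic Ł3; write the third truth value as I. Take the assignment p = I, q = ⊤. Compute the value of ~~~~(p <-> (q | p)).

I

q | p = ⊤ | I = ⊤
p <-> (q | p) = I <-> ⊤ = I  [1 − |½−1|]
~(p <-> (q | p)) = ~I = I
~~(p <-> (q | p)) = ~I = I
~~~(p <-> (q | p)) = ~I = I
~~~~(p <-> (q | p)) = ~I = I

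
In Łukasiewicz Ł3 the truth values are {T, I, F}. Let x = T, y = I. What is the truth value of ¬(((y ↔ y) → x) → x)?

F

y ↔ y = I ↔ I = T  [1 − |½−½|]
(y ↔ y) → x = T → T = T
((y ↔ y) → x) → x = T → T = T
¬(((y ↔ y) → x) → x) = ¬T = F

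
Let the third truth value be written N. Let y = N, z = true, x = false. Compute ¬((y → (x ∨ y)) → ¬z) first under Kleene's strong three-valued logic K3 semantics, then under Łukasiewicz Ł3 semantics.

N; true

In Kleene's strong three-valued logic K3: x ∨ y = false ∨ N = N
y → (x ∨ y) = N → N = N
¬z = ¬true = false
(y → (x ∨ y)) → ¬z = N → false = N
¬((y → (x ∨ y)) → ¬z) = ¬N = N
In Łukasiewicz Ł3: x ∨ y = false ∨ N = N
y → (x ∨ y) = N → N = true  [min(1, 1−½+½)]
¬z = ¬true = false
(y → (x ∨ y)) → ¬z = true → false = false
¬((y → (x ∨ y)) → ¬z) = ¬false = true
They differ because Kleene's strong three-valued logic K3 and Łukasiewicz Ł3 treat N differently under implication.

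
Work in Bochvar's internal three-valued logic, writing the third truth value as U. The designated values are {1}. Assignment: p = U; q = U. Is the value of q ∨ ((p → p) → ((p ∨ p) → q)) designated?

p → p = U → U = U  [any arg is the third value ⇒ result is the third value]
p ∨ p = U ∨ U = U
(p ∨ p) → q = U → U = U
(p → p) → ((p ∨ p) → q) = U → U = U
q ∨ ((p → p) → ((p ∨ p) → q)) = U ∨ U = U
U ∉ {1}.

No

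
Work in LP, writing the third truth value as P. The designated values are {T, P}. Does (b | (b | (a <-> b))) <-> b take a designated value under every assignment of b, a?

No

Countermodel: b=F, a=F gives F, which is not designated.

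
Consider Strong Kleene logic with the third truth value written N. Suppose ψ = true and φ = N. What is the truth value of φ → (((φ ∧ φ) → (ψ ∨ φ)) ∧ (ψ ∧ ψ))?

true

φ ∧ φ = N ∧ N = N
ψ ∨ φ = true ∨ N = true
(φ ∧ φ) → (ψ ∨ φ) = N → true = true  [¬N ∨ true]
ψ ∧ ψ = true ∧ true = true
((φ ∧ φ) → (ψ ∨ φ)) ∧ (ψ ∧ ψ) = true ∧ true = true
φ → (((φ ∧ φ) → (ψ ∨ φ)) ∧ (ψ ∧ ψ)) = N → true = true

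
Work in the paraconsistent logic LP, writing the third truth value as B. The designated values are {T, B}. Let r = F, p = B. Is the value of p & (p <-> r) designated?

p <-> r = B <-> F = B
p & (p <-> r) = B & B = B
B ∈ {T, B}.

Yes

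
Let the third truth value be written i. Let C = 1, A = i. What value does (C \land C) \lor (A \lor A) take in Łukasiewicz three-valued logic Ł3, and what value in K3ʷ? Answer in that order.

1; i

In Łukasiewicz three-valued logic Ł3: C \land C = 1 \land 1 = 1
A \lor A = i \lor i = i
(C \land C) \lor (A \lor A) = 1 \lor i = 1
In K3ʷ: C \land C = 1 \land 1 = 1
A \lor A = i \lor i = i
(C \land C) \lor (A \lor A) = 1 \lor i = i
They differ because Łukasiewicz three-valued logic Ł3 and K3ʷ treat i differently under the binary connectives.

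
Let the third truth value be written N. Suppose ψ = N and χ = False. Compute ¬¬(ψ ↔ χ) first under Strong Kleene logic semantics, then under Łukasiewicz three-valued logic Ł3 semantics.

N; N

In Strong Kleene logic: ψ ↔ χ = N ↔ False = N
¬(ψ ↔ χ) = ¬N = N
¬¬(ψ ↔ χ) = ¬N = N
In Łukasiewicz three-valued logic Ł3: ψ ↔ χ = N ↔ False = N  [1 − |½−0|]
¬(ψ ↔ χ) = ¬N = N
¬¬(ψ ↔ χ) = ¬N = N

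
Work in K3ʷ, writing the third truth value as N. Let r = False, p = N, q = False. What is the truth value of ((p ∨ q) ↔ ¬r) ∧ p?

N

p ∨ q = N ∨ False = N
¬r = ¬False = True
(p ∨ q) ↔ ¬r = N ↔ True = N
((p ∨ q) ↔ ¬r) ∧ p = N ∧ N = N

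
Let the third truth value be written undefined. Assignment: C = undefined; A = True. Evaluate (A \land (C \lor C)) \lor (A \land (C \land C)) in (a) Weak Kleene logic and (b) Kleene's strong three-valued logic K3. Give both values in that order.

In Weak Kleene logic: C \lor C = undefined \lor undefined = undefined
A \land (C \lor C) = True \land undefined = undefined
C \land C = undefined \land undefined = undefined
A \land (C \land C) = True \land undefined = undefined
(A \land (C \lor C)) \lor (A \land (C \land C)) = undefined \lor undefined = undefined
In Kleene's strong three-valued logic K3: C \lor C = undefined \lor undefined = undefined
A \land (C \lor C) = True \land undefined = undefined
C \land C = undefined \land undefined = undefined
A \land (C \land C) = True \land undefined = undefined
(A \land (C \lor C)) \lor (A \land (C \land C)) = undefined \lor undefined = undefined

undefined; undefined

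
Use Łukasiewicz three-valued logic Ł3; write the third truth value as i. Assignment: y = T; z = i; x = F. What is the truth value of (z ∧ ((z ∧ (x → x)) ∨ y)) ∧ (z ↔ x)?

x → x = F → F = T
z ∧ (x → x) = i ∧ T = i
(z ∧ (x → x)) ∨ y = i ∨ T = T
z ∧ ((z ∧ (x → x)) ∨ y) = i ∧ T = i
z ↔ x = i ↔ F = i
(z ∧ ((z ∧ (x → x)) ∨ y)) ∧ (z ↔ x) = i ∧ i = i

i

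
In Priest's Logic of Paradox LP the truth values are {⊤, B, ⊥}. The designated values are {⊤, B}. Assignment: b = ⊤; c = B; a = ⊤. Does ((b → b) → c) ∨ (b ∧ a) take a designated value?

Yes

b → b = ⊤ → ⊤ = ⊤
(b → b) → c = ⊤ → B = B  [¬⊤ ∨ B]
b ∧ a = ⊤ ∧ ⊤ = ⊤
((b → b) → c) ∨ (b ∧ a) = B ∨ ⊤ = ⊤
⊤ ∈ {⊤, B}.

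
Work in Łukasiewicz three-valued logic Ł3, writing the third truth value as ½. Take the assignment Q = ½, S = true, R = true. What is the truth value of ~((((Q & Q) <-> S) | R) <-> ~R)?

true

Q & Q = ½ & ½ = ½
(Q & Q) <-> S = ½ <-> true = ½  [1 − |½−1|]
((Q & Q) <-> S) | R = ½ | true = true
~R = ~true = false
(((Q & Q) <-> S) | R) <-> ~R = true <-> false = false
~((((Q & Q) <-> S) | R) <-> ~R) = ~false = true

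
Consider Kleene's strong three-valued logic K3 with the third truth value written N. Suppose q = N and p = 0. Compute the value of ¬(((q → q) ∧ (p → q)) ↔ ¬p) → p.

q → q = N → N = N  [¬N ∨ N]
p → q = 0 → N = 1
(q → q) ∧ (p → q) = N ∧ 1 = N
¬p = ¬0 = 1
((q → q) ∧ (p → q)) ↔ ¬p = N ↔ 1 = N
¬(((q → q) ∧ (p → q)) ↔ ¬p) = ¬N = N
¬(((q → q) ∧ (p → q)) ↔ ¬p) → p = N → 0 = N

N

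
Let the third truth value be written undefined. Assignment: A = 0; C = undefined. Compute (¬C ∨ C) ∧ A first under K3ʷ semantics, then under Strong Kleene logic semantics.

undefined; 0

In K3ʷ: ¬C = ¬undefined = undefined
¬C ∨ C = undefined ∨ undefined = undefined
(¬C ∨ C) ∧ A = undefined ∧ 0 = undefined
In Strong Kleene logic: ¬C = ¬undefined = undefined
¬C ∨ C = undefined ∨ undefined = undefined
(¬C ∨ C) ∧ A = undefined ∧ 0 = 0
They differ because K3ʷ and Strong Kleene logic treat undefined differently under the binary connectives.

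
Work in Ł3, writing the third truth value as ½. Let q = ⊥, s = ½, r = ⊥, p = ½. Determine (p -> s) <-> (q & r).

p -> s = ½ -> ½ = ⊤  [min(1, 1−½+½)]
q & r = ⊥ & ⊥ = ⊥
(p -> s) <-> (q & r) = ⊤ <-> ⊥ = ⊥

⊥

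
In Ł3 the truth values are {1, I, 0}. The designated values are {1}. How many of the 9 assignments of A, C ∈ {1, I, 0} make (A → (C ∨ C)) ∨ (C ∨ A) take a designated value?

Of the 9 assignments, 8 give a value in {1}.

8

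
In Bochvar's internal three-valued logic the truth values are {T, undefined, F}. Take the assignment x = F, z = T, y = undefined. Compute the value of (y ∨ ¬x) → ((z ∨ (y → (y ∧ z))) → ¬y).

undefined

¬x = ¬F = T
y ∨ ¬x = undefined ∨ T = undefined
y ∧ z = undefined ∧ T = undefined
y → (y ∧ z) = undefined → undefined = undefined
z ∨ (y → (y ∧ z)) = T ∨ undefined = undefined
¬y = ¬undefined = undefined
(z ∨ (y → (y ∧ z))) → ¬y = undefined → undefined = undefined
(y ∨ ¬x) → ((z ∨ (y → (y ∧ z))) → ¬y) = undefined → undefined = undefined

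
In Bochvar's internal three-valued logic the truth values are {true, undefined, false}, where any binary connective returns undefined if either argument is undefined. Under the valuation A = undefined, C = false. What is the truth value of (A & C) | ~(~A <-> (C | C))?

A & C = undefined & false = undefined
~A = ~undefined = undefined
C | C = false | false = false
~A <-> (C | C) = undefined <-> false = undefined
~(~A <-> (C | C)) = ~undefined = undefined
(A & C) | ~(~A <-> (C | C)) = undefined | undefined = undefined

undefined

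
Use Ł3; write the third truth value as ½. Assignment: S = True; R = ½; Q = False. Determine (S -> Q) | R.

S -> Q = True -> False = False
(S -> Q) | R = False | ½ = ½

½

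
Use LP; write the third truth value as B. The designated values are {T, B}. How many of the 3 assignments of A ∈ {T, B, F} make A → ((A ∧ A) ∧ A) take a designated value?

3

A=T: T ✓
A=B: B ✓
A=F: T ✓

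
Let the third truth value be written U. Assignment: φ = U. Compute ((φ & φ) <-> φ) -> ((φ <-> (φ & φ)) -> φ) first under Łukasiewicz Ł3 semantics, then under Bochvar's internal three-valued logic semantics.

In Łukasiewicz Ł3: φ & φ = U & U = U
(φ & φ) <-> φ = U <-> U = true
φ & φ = U & U = U
φ <-> (φ & φ) = U <-> U = true
(φ <-> (φ & φ)) -> φ = true -> U = U
((φ & φ) <-> φ) -> ((φ <-> (φ & φ)) -> φ) = true -> U = U
In Bochvar's internal three-valued logic: φ & φ = U & U = U
(φ & φ) <-> φ = U <-> U = U
φ & φ = U & U = U
φ <-> (φ & φ) = U <-> U = U
(φ <-> (φ & φ)) -> φ = U -> U = U  [any arg is the third value ⇒ result is the third value]
((φ & φ) <-> φ) -> ((φ <-> (φ & φ)) -> φ) = U -> U = U

U; U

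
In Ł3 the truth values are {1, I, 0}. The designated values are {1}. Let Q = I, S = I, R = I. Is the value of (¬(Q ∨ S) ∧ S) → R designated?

Q ∨ S = I ∨ I = I
¬(Q ∨ S) = ¬I = I
¬(Q ∨ S) ∧ S = I ∧ I = I
(¬(Q ∨ S) ∧ S) → R = I → I = 1  [min(1, 1−½+½)]
1 ∈ {1}.

Yes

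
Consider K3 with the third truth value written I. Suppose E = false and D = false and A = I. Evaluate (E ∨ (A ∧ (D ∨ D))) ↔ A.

I

D ∨ D = false ∨ false = false
A ∧ (D ∨ D) = I ∧ false = false
E ∨ (A ∧ (D ∨ D)) = false ∨ false = false
(E ∨ (A ∧ (D ∨ D))) ↔ A = false ↔ I = I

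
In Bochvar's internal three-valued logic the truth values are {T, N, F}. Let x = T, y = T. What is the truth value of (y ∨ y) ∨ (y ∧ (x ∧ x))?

y ∨ y = T ∨ T = T
x ∧ x = T ∧ T = T
y ∧ (x ∧ x) = T ∧ T = T
(y ∨ y) ∨ (y ∧ (x ∧ x)) = T ∨ T = T

T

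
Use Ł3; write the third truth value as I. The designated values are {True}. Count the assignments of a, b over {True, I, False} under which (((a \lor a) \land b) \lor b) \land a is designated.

1

Designated under: (a=True, b=True).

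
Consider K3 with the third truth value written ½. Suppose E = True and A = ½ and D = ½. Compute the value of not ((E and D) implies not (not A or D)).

½

E and D = True and ½ = ½
not A = not ½ = ½
not A or D = ½ or ½ = ½
not (not A or D) = not ½ = ½
(E and D) implies not (not A or D) = ½ implies ½ = ½
not ((E and D) implies not (not A or D)) = not ½ = ½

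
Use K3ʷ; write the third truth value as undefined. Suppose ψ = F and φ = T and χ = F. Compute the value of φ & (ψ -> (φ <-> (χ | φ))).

T

χ | φ = F | T = T
φ <-> (χ | φ) = T <-> T = T
ψ -> (φ <-> (χ | φ)) = F -> T = T
φ & (ψ -> (φ <-> (χ | φ))) = T & T = T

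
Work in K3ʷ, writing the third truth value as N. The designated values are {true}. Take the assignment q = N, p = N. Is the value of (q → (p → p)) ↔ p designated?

No

p → p = N → N = N  [any arg is the third value ⇒ result is the third value]
q → (p → p) = N → N = N
(q → (p → p)) ↔ p = N ↔ N = N
N ∉ {true}.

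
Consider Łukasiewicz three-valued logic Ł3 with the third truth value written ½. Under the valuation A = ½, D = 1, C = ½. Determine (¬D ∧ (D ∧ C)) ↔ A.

½

¬D = ¬1 = 0
D ∧ C = 1 ∧ ½ = ½
¬D ∧ (D ∧ C) = 0 ∧ ½ = 0
(¬D ∧ (D ∧ C)) ↔ A = 0 ↔ ½ = ½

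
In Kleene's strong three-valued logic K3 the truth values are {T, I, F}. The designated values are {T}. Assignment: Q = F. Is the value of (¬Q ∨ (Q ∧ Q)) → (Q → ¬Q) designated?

Yes

¬Q = ¬F = T
Q ∧ Q = F ∧ F = F
¬Q ∨ (Q ∧ Q) = T ∨ F = T
¬Q = ¬F = T
Q → ¬Q = F → T = T
(¬Q ∨ (Q ∧ Q)) → (Q → ¬Q) = T → T = T
T ∈ {T}.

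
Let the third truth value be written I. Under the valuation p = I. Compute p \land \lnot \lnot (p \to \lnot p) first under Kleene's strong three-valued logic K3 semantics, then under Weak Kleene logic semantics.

I; I

In Kleene's strong three-valued logic K3: \lnot p = \lnot I = I
p \to \lnot p = I \to I = I
\lnot (p \to \lnot p) = \lnot I = I
\lnot \lnot (p \to \lnot p) = \lnot I = I
p \land \lnot \lnot (p \to \lnot p) = I \land I = I
In Weak Kleene logic: \lnot p = \lnot I = I
p \to \lnot p = I \to I = I  [any arg is the third value ⇒ result is the third value]
\lnot (p \to \lnot p) = \lnot I = I
\lnot \lnot (p \to \lnot p) = \lnot I = I
p \land \lnot \lnot (p \to \lnot p) = I \land I = I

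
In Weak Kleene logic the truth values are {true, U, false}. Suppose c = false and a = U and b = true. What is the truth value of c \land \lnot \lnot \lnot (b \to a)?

U

b \to a = true \to U = U  [any arg is the third value ⇒ result is the third value]
\lnot (b \to a) = \lnot U = U
\lnot \lnot (b \to a) = \lnot U = U
\lnot \lnot \lnot (b \to a) = \lnot U = U
c \land \lnot \lnot \lnot (b \to a) = false \land U = U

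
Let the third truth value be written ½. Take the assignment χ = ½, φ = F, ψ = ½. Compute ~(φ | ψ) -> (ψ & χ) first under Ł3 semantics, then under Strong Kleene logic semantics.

In Ł3: φ | ψ = F | ½ = ½
~(φ | ψ) = ~½ = ½
ψ & χ = ½ & ½ = ½
~(φ | ψ) -> (ψ & χ) = ½ -> ½ = T  [min(1, 1−½+½)]
In Strong Kleene logic: φ | ψ = F | ½ = ½
~(φ | ψ) = ~½ = ½
ψ & χ = ½ & ½ = ½
~(φ | ψ) -> (ψ & χ) = ½ -> ½ = ½  [~½ | ½]
They differ because Ł3 and Strong Kleene logic treat ½ differently under implication.

T; ½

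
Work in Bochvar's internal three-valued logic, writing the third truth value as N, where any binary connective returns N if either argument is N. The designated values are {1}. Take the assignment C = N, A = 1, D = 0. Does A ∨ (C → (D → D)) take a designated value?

No

D → D = 0 → 0 = 1
C → (D → D) = N → 1 = N  [any arg is the third value ⇒ result is the third value]
A ∨ (C → (D → D)) = 1 ∨ N = N
N ∉ {1}.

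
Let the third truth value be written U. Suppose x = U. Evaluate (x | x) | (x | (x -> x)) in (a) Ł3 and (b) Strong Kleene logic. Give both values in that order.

In Ł3: x | x = U | U = U
x -> x = U -> U = 1
x | (x -> x) = U | 1 = 1
(x | x) | (x | (x -> x)) = U | 1 = 1
In Strong Kleene logic: x | x = U | U = U
x -> x = U -> U = U  [~U | U]
x | (x -> x) = U | U = U
(x | x) | (x | (x -> x)) = U | U = U
They differ because Ł3 and Strong Kleene logic treat U differently under implication.

1; U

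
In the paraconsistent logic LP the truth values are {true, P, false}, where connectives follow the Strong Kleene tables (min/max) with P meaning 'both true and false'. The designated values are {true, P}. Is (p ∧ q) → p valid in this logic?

Yes

Every assignment of p, q over {true, P, false} gives a value in {true, P}.
In particular, with p=P, q=P: (p ∧ q) → p = P.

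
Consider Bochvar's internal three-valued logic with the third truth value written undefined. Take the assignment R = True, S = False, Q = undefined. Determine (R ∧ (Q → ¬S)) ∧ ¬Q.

¬S = ¬False = True
Q → ¬S = undefined → True = undefined
R ∧ (Q → ¬S) = True ∧ undefined = undefined
¬Q = ¬undefined = undefined
(R ∧ (Q → ¬S)) ∧ ¬Q = undefined ∧ undefined = undefined

undefined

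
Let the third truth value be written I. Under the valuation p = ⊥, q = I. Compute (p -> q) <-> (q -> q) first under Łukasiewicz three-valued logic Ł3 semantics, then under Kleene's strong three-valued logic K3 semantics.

In Łukasiewicz three-valued logic Ł3: p -> q = ⊥ -> I = ⊤
q -> q = I -> I = ⊤
(p -> q) <-> (q -> q) = ⊤ <-> ⊤ = ⊤
In Kleene's strong three-valued logic K3: p -> q = ⊥ -> I = ⊤  [~⊥ | I]
q -> q = I -> I = I
(p -> q) <-> (q -> q) = ⊤ <-> I = I
They differ because Łukasiewicz three-valued logic Ł3 and Kleene's strong three-valued logic K3 treat I differently under implication.

⊤; I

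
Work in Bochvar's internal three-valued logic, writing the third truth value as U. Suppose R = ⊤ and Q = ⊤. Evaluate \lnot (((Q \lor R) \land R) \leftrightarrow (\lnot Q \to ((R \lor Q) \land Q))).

Q \lor R = ⊤ \lor ⊤ = ⊤
(Q \lor R) \land R = ⊤ \land ⊤ = ⊤
\lnot Q = \lnot ⊤ = ⊥
R \lor Q = ⊤ \lor ⊤ = ⊤
(R \lor Q) \land Q = ⊤ \land ⊤ = ⊤
\lnot Q \to ((R \lor Q) \land Q) = ⊥ \to ⊤ = ⊤
((Q \lor R) \land R) \leftrightarrow (\lnot Q \to ((R \lor Q) \land Q)) = ⊤ \leftrightarrow ⊤ = ⊤
\lnot (((Q \lor R) \land R) \leftrightarrow (\lnot Q \to ((R \lor Q) \land Q))) = \lnot ⊤ = ⊥

⊥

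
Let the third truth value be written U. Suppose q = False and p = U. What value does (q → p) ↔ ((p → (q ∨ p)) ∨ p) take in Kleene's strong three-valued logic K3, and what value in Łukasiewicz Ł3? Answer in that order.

In Kleene's strong three-valued logic K3: q → p = False → U = True
q ∨ p = False ∨ U = U
p → (q ∨ p) = U → U = U
(p → (q ∨ p)) ∨ p = U ∨ U = U
(q → p) ↔ ((p → (q ∨ p)) ∨ p) = True ↔ U = U
In Łukasiewicz Ł3: q → p = False → U = True  [min(1, 1−0+½)]
q ∨ p = False ∨ U = U
p → (q ∨ p) = U → U = True
(p → (q ∨ p)) ∨ p = True ∨ U = True
(q → p) ↔ ((p → (q ∨ p)) ∨ p) = True ↔ True = True
They differ because Kleene's strong three-valued logic K3 and Łukasiewicz Ł3 treat U differently under implication.

U; True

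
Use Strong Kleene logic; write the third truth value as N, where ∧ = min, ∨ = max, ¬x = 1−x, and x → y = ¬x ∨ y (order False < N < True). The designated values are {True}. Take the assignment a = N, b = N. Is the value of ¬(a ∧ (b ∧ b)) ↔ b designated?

b ∧ b = N ∧ N = N
a ∧ (b ∧ b) = N ∧ N = N
¬(a ∧ (b ∧ b)) = ¬N = N
¬(a ∧ (b ∧ b)) ↔ b = N ↔ N = N
N ∉ {True}.

No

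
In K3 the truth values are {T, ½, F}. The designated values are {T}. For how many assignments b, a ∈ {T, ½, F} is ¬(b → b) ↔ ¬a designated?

Designated under: (b=T, a=T); (b=F, a=T).

2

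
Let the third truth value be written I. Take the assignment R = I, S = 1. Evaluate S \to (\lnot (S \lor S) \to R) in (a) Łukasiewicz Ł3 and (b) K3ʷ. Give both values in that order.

1; I

In Łukasiewicz Ł3: S \lor S = 1 \lor 1 = 1
\lnot (S \lor S) = \lnot 1 = 0
\lnot (S \lor S) \to R = 0 \to I = 1
S \to (\lnot (S \lor S) \to R) = 1 \to 1 = 1
In K3ʷ: S \lor S = 1 \lor 1 = 1
\lnot (S \lor S) = \lnot 1 = 0
\lnot (S \lor S) \to R = 0 \to I = I  [any arg is the third value ⇒ result is the third value]
S \to (\lnot (S \lor S) \to R) = 1 \to I = I
They differ because Łukasiewicz Ł3 and K3ʷ treat I differently under the binary connectives.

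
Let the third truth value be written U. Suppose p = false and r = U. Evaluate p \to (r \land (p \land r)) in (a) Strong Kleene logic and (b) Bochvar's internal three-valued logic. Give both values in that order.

In Strong Kleene logic: p \land r = false \land U = false
r \land (p \land r) = U \land false = false
p \to (r \land (p \land r)) = false \to false = true
In Bochvar's internal three-valued logic: p \land r = false \land U = U
r \land (p \land r) = U \land U = U
p \to (r \land (p \land r)) = false \to U = U  [any arg is the third value ⇒ result is the third value]
They differ because Strong Kleene logic and Bochvar's internal three-valued logic treat U differently under the binary connectives.

true; U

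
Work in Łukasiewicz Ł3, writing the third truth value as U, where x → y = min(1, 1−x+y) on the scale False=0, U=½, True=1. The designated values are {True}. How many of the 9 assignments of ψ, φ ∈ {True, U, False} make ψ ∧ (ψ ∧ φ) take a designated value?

1

Designated under: (ψ=True, φ=True).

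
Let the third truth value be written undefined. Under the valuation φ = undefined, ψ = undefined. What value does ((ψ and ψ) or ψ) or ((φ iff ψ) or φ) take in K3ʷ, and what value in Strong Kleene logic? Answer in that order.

In K3ʷ: ψ and ψ = undefined and undefined = undefined
(ψ and ψ) or ψ = undefined or undefined = undefined
φ iff ψ = undefined iff undefined = undefined
(φ iff ψ) or φ = undefined or undefined = undefined
((ψ and ψ) or ψ) or ((φ iff ψ) or φ) = undefined or undefined = undefined
In Strong Kleene logic: ψ and ψ = undefined and undefined = undefined
(ψ and ψ) or ψ = undefined or undefined = undefined
φ iff ψ = undefined iff undefined = undefined
(φ iff ψ) or φ = undefined or undefined = undefined
((ψ and ψ) or ψ) or ((φ iff ψ) or φ) = undefined or undefined = undefined

undefined; undefined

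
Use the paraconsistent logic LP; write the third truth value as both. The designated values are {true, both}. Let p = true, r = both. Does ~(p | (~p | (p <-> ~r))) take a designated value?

No

~p = ~true = false
~r = ~both = both
p <-> ~r = true <-> both = both
~p | (p <-> ~r) = false | both = both
p | (~p | (p <-> ~r)) = true | both = true
~(p | (~p | (p <-> ~r))) = ~true = false
false ∉ {true, both}.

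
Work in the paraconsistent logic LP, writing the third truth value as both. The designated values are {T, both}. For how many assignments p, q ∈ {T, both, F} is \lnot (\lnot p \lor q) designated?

Designated under: (p=T, q=both); (p=T, q=F); (p=both, q=both); (p=both, q=F).

4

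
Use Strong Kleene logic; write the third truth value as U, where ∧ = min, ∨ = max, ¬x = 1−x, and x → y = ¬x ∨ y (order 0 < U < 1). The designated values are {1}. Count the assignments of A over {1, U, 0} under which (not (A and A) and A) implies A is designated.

2

A=1: 1 ✓
A=U: U ·
A=0: 1 ✓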